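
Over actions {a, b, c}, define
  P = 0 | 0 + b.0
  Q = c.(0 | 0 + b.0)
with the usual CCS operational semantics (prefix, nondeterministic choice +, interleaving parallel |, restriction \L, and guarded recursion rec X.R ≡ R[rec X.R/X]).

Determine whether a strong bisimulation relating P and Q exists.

P's transition system — 2 states:
  p0 = 0 | 0 + b.0 → ··b··> p1
  p1 = 0 → stopped
Q's transition system — 3 states:
  q0 = c.(0 | 0 + b.0) → ··c··> q1
  q1 = 0 | 0 + b.0 → ··b··> q2
  q2 = 0 → stopped
Coarsest stable partition (strong bisimilarity classes):
  B0 = {p0, q1}
  B1 = {p1, q2}
  B2 = {q0}
p0 ∈ B0, q0 ∈ B2 → different blocks

P ≁ Q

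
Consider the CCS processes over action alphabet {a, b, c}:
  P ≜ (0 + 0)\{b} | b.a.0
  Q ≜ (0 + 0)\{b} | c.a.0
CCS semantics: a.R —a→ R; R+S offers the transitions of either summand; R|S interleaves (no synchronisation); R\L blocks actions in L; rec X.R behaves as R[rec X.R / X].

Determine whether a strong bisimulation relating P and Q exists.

LTS(P): 3 reachable states
  m0 = (0 + 0)\{b} | b.a.0 ⊢ =b=> m1
  m1 = (0 + 0)\{b} | a.0 ⊢ =a=> m2
  m2 = (0 + 0)\{b} | 0 ⊢ deadlocked
LTS(Q): 3 reachable states
  n0 = (0 + 0)\{b} | c.a.0 ⊢ =c=> n1
  n1 = (0 + 0)\{b} | a.0 ⊢ =a=> n2
  n2 = (0 + 0)\{b} | 0 ⊢ deadlocked
Partition-refinement fixed point:
  B0 = {m0}
  B1 = {m1, n1}
  B2 = {m2, n2}
  B3 = {n0}
m0 ∈ B0, n0 ∈ B3 → different blocks

not bisimilar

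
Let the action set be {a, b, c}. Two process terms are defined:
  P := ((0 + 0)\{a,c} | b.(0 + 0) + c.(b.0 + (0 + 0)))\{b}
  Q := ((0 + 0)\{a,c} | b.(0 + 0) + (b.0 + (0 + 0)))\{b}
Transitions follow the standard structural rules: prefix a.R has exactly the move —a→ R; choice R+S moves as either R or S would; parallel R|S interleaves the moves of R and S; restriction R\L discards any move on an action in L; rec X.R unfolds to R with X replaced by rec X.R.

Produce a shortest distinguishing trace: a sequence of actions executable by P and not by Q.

P's transition system — 2 states:
  u0 = ((0 + 0)\{a,c} | b.(0 + 0) + c.(b.0 + (0 + 0)))\{b} :: --c--▸ u1
  u1 = (b.0 + (0 + 0))\{b} :: deadlocked
Q's transition system — 1 states:
  v0 = ((0 + 0)\{a,c} | b.(0 + 0) + (b.0 + (0 + 0)))\{b} :: deadlocked
Trace ⟨c⟩ through P, begin at {u0}:
  after c @ step 1: {u1}
  P completes σ.
Trace ⟨c⟩ through Q, begin at {v0}:
  after c @ step 1: ∅ (Q stuck)

c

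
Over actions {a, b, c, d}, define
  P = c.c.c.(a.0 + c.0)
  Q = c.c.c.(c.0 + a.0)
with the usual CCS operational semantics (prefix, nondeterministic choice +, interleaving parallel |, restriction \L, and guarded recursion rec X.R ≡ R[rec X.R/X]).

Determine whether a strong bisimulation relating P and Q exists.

Reachable graph of P (5 states):
  s0 = c.c.c.(a.0 + c.0) | =c=> s1
  s1 = c.c.(a.0 + c.0) | =c=> s2
  s2 = c.(a.0 + c.0) | =c=> s3
  s3 = a.0 + c.0 | =a=> s4, =c=> s4
  s4 = 0 | deadlocked
Reachable graph of Q (5 states):
  t0 = c.c.c.(c.0 + a.0) | =c=> t1
  t1 = c.c.(c.0 + a.0) | =c=> t2
  t2 = c.(c.0 + a.0) | =c=> t3
  t3 = c.0 + a.0 | =a=> t4, =c=> t4
  t4 = 0 | deadlocked
Bisimilarity quotient blocks:
  B0 = {s0, t0}
  B1 = {s1, t1}
  B2 = {s2, t2}
  B3 = {s3, t3}
  B4 = {s4, t4}
s0 ∈ B0, t0 ∈ B0 → same block

bisimilar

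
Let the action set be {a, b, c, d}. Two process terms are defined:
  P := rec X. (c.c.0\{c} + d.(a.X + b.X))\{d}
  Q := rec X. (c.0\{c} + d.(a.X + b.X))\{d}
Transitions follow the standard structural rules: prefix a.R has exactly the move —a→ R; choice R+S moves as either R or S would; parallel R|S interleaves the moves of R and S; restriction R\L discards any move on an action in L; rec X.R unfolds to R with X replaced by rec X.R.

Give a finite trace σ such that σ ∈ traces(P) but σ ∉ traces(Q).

cc

Reachable graph of P (3 states):
  p0 = rec X. (c.c.0\{c} + d.(a.X + b.X))\{d} → --c--▸ p1
  p1 = (c.0\{c})\{d} → --c--▸ p2
  p2 = 0\{c}\{d} → deadlocked
Reachable graph of Q (2 states):
  q0 = rec X. (c.0\{c} + d.(a.X + b.X))\{d} → --c--▸ q1
  q1 = 0\{c}\{d} → deadlocked
Executing cc from P (initial set {p0}):
  step 1 (c): {p1}
  step 2 (c): {p2}
  P completes σ.
Executing cc from Q (initial set {q0}):
  step 1 (c): {q1}
  step 2 (c): ∅ (Q stuck)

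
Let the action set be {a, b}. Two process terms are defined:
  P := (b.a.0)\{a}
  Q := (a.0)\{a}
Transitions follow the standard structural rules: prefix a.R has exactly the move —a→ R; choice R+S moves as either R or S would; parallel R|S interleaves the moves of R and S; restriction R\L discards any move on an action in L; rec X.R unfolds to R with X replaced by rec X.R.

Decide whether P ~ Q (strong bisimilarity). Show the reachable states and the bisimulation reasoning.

Reachable graph of P (2 states):
  u0 = (b.a.0)\{a} → =b=> u1
  u1 = (a.0)\{a} → (no moves)
Reachable graph of Q (1 states):
  v0 = (a.0)\{a} → (no moves)
Coarsest stable partition (strong bisimilarity classes):
  B0 = {u0}
  B1 = {u1, v0}
u0 ∈ B0, v0 ∈ B1 → different blocks

not bisimilar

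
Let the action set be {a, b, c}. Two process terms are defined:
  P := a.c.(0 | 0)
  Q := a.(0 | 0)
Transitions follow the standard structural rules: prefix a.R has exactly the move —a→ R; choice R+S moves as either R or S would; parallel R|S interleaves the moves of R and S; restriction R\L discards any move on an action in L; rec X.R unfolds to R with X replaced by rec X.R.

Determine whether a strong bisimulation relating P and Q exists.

not bisimilar

Reachable graph of P (3 states):
  p0 = a.c.(0 | 0) :: —a→ p1
  p1 = c.(0 | 0) :: —c→ p2
  p2 = 0 | 0 :: ∅
Reachable graph of Q (2 states):
  q0 = a.(0 | 0) :: —a→ q1
  q1 = 0 | 0 :: ∅
Coarsest stable partition (strong bisimilarity classes):
  B0 = {p0}
  B1 = {p1}
  B2 = {p2, q1}
  B3 = {q0}
p0 ∈ B0, q0 ∈ B3 → different blocks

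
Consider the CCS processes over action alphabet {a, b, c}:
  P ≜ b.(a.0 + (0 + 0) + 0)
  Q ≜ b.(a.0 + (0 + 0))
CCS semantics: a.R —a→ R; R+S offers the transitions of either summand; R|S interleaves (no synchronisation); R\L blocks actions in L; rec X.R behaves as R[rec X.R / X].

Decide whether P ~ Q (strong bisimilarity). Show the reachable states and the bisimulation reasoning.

bisimilar

P's transition system — 3 states:
  p0 = b.(a.0 + (0 + 0) + 0) ⊢ =b=> p1
  p1 = a.0 + (0 + 0) + 0 ⊢ =a=> p2
  p2 = 0 ⊢ ∅
Q's transition system — 3 states:
  q0 = b.(a.0 + (0 + 0)) ⊢ =b=> q1
  q1 = a.0 + (0 + 0) ⊢ =a=> q2
  q2 = 0 ⊢ ∅
Bisimilarity quotient blocks:
  B0 = {p0, q0}
  B1 = {p1, q1}
  B2 = {p2, q2}
p0 ∈ B0, q0 ∈ B0 → same block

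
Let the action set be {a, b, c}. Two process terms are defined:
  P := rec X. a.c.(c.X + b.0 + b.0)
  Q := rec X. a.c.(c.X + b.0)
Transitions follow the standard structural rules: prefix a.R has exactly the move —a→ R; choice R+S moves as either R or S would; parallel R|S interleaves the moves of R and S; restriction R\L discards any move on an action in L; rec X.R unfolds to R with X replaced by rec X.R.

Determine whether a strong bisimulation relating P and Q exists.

P's transition system — 4 states:
  p0 = rec X. a.c.(c.X + b.0 + b.0) ⊢ -a-> p1
  p1 = c.(c.(rec X. a.c.(c.X + b.0 + b.0)) + b.0 + b.0) ⊢ -c-> p2
  p2 = c.(rec X. a.c.(c.X + b.0 + b.0)) + b.0 + b.0 ⊢ -b-> p3, -c-> p0
  p3 = 0 ⊢ ·
Q's transition system — 4 states:
  q0 = rec X. a.c.(c.X + b.0) ⊢ -a-> q1
  q1 = c.(c.(rec X. a.c.(c.X + b.0)) + b.0) ⊢ -c-> q2
  q2 = c.(rec X. a.c.(c.X + b.0)) + b.0 ⊢ -b-> q3, -c-> q0
  q3 = 0 ⊢ ·
Coarsest stable partition (strong bisimilarity classes):
  B0 = {p0, q0}
  B1 = {p1, q1}
  B2 = {p2, q2}
  B3 = {p3, q3}
p0 ∈ B0, q0 ∈ B0 → same block

YES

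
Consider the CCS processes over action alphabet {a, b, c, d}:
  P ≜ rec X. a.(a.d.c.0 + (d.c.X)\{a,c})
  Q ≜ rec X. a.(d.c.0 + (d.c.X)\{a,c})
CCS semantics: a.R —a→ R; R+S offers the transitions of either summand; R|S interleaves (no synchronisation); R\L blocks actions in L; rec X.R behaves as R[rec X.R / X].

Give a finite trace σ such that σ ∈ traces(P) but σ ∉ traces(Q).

P's transition system — 6 states:
  s0 = rec X. a.(a.d.c.0 + (d.c.X)\{a,c}) :: --a--▸ s1
  s1 = a.d.c.0 + (d.c.(rec X. a.(a.d.c.0 + (d.c.X)\{a,c})))\{a,c} :: --a--▸ s2, --d--▸ s3
  s2 = d.c.0 :: --d--▸ s4
  s3 = (c.(rec X. a.(a.d.c.0 + (d.c.X)\{a,c})))\{a,c} :: stopped
  s4 = c.0 :: --c--▸ s5
  s5 = 0 :: stopped
Q's transition system — 5 states:
  t0 = rec X. a.(d.c.0 + (d.c.X)\{a,c}) :: --a--▸ t1
  t1 = d.c.0 + (d.c.(rec X. a.(d.c.0 + (d.c.X)\{a,c})))\{a,c} :: --d--▸ t2, --d--▸ t3
  t2 = (c.(rec X. a.(d.c.0 + (d.c.X)\{a,c})))\{a,c} :: stopped
  t3 = c.0 :: --c--▸ t4
  t4 = 0 :: stopped
Trace ⟨aa⟩ through P, begin at {s0}:
  step 1 (a): {s1}
  step 2 (a): {s2}
  — P admits the full trace.
Trace ⟨aa⟩ through Q, begin at {t0}:
  step 1 (a): {t1}
  step 2 (a): ∅ (Q stuck)

aa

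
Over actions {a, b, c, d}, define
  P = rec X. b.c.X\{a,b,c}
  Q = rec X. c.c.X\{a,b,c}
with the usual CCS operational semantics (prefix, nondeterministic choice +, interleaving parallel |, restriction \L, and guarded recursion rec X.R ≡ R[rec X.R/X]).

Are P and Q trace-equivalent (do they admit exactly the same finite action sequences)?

trace-distinct — witness ⟨b⟩

LTS(P): 3 reachable states
  s0 = rec X. b.c.X\{a,b,c} | —b→ s1
  s1 = c.(rec X. b.c.X\{a,b,c})\{a,b,c} | —c→ s2
  s2 = (rec X. b.c.X\{a,b,c})\{a,b,c} | ∅
LTS(Q): 3 reachable states
  t0 = rec X. c.c.X\{a,b,c} | —c→ t1
  t1 = c.(rec X. c.c.X\{a,b,c})\{a,b,c} | —c→ t2
  t2 = (rec X. c.c.X\{a,b,c})\{a,b,c} | ∅
Trace ⟨b⟩ through P, begin at {s0}:
  after b @ step 1: {s1}
  — P admits the full trace.
Trace ⟨b⟩ through Q, begin at {t0}:
  after b @ step 1: no successor for Q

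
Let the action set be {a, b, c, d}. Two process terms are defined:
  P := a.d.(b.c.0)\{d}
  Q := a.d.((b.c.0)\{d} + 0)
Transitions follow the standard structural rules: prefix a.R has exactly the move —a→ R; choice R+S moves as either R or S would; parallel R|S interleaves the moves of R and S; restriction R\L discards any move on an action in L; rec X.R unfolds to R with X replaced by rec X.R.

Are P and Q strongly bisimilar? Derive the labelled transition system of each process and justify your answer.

P ~ Q

Reachable graph of P (5 states):
  m0 = a.d.(b.c.0)\{d} → ··a··> m1
  m1 = d.(b.c.0)\{d} → ··d··> m2
  m2 = (b.c.0)\{d} → ··b··> m3
  m3 = (c.0)\{d} → ··c··> m4
  m4 = 0\{d} → (no moves)
Reachable graph of Q (5 states):
  n0 = a.d.((b.c.0)\{d} + 0) → ··a··> n1
  n1 = d.((b.c.0)\{d} + 0) → ··d··> n2
  n2 = (b.c.0)\{d} + 0 → ··b··> n3
  n3 = (c.0)\{d} → ··c··> n4
  n4 = 0\{d} → (no moves)
Bisimilarity quotient blocks:
  B0 = {m0, n0}
  B1 = {m1, n1}
  B2 = {m2, n2}
  B3 = {m3, n3}
  B4 = {m4, n4}
m0 ∈ B0, n0 ∈ B0 → same block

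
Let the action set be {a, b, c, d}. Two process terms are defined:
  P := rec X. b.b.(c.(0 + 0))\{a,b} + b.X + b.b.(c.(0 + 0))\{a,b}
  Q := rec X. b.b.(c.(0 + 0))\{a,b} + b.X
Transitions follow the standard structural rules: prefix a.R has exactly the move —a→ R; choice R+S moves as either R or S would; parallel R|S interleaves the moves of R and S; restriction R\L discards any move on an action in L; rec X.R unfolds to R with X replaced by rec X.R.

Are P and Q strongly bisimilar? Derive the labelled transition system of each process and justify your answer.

bisimilar

LTS(P): 4 reachable states
  s0 = rec X. b.b.(c.(0 + 0))\{a,b} + b.X + b.b.(c.(0 + 0))\{a,b} :: --b--▸ s0, --b--▸ s1
  s1 = b.(c.(0 + 0))\{a,b} :: --b--▸ s2
  s2 = (c.(0 + 0))\{a,b} :: --c--▸ s3
  s3 = (0 + 0)\{a,b} :: (no moves)
LTS(Q): 4 reachable states
  t0 = rec X. b.b.(c.(0 + 0))\{a,b} + b.X :: --b--▸ t0, --b--▸ t1
  t1 = b.(c.(0 + 0))\{a,b} :: --b--▸ t2
  t2 = (c.(0 + 0))\{a,b} :: --c--▸ t3
  t3 = (0 + 0)\{a,b} :: (no moves)
Partition-refinement fixed point:
  B0 = {s0, t0}
  B1 = {s1, t1}
  B2 = {s2, t2}
  B3 = {s3, t3}
s0 ∈ B0, t0 ∈ B0 → same block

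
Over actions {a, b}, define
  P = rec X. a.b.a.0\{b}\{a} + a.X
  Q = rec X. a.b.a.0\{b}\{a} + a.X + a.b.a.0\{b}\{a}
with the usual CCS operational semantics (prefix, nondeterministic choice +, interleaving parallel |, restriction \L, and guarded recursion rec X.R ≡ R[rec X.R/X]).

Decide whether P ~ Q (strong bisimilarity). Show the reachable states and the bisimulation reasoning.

bisimilar

LTS(P): 4 reachable states
  s0 = rec X. a.b.a.0\{b}\{a} + a.X | ··a··> s0, ··a··> s1
  s1 = b.a.0\{b}\{a} | ··b··> s2
  s2 = a.0\{b}\{a} | ··a··> s3
  s3 = 0\{b}\{a} | stopped
LTS(Q): 4 reachable states
  t0 = rec X. a.b.a.0\{b}\{a} + a.X + a.b.a.0\{b}\{a} | ··a··> t0, ··a··> t1
  t1 = b.a.0\{b}\{a} | ··b··> t2
  t2 = a.0\{b}\{a} | ··a··> t3
  t3 = 0\{b}\{a} | stopped
Coarsest stable partition (strong bisimilarity classes):
  B0 = {s0, t0}
  B1 = {s1, t1}
  B2 = {s2, t2}
  B3 = {s3, t3}
s0 ∈ B0, t0 ∈ B0 → same block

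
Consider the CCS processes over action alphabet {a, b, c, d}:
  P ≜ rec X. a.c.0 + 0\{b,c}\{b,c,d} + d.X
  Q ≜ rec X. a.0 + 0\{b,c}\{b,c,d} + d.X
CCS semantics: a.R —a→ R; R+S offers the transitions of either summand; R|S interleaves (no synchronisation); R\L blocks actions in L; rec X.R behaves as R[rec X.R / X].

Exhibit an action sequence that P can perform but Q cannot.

ac

LTS(P): 3 reachable states
  m0 = rec X. a.c.0 + 0\{b,c}\{b,c,d} + d.X | --a--▸ m1, --d--▸ m0
  m1 = c.0 | --c--▸ m2
  m2 = 0 | stopped
LTS(Q): 2 reachable states
  n0 = rec X. a.0 + 0\{b,c}\{b,c,d} + d.X | --a--▸ n1, --d--▸ n0
  n1 = 0 | stopped
Run σ = ⟨ac⟩ on P: start {m0}
  [1] a ⇒ {m1}
  [2] c ⇒ {m2}
  ✓ P
Run σ = ⟨ac⟩ on Q: start {n0}
  [1] a ⇒ {n1}
  [2] c ⇒ ∅ (Q stuck)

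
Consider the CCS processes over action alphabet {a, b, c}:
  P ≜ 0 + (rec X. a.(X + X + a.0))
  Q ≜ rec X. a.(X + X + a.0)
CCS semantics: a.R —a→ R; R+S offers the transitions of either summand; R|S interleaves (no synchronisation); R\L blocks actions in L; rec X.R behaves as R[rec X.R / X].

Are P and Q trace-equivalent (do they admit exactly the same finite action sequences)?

LTS(P): 3 reachable states
  s0 = 0 + (rec X. a.(X + X + a.0)) has moves -a-> s1
  s1 = (rec X. a.(X + X + a.0)) + (rec X. a.(X + X + a.0)) + a.0 has moves -a-> s1, -a-> s2
  s2 = 0 has moves ∅
LTS(Q): 3 reachable states
  t0 = rec X. a.(X + X + a.0) has moves -a-> t1
  t1 = (rec X. a.(X + X + a.0)) + (rec X. a.(X + X + a.0)) + a.0 has moves -a-> t1, -a-> t2
  t2 = 0 has moves ∅
Partition-refinement fixed point:
  B0 = {s0, t0}
  B1 = {s1, t1}
  B2 = {s2, t2}
s0 ∈ B0, t0 ∈ B0 → same block
Bisimilar ⇒ trace-equivalent.

trace-equivalent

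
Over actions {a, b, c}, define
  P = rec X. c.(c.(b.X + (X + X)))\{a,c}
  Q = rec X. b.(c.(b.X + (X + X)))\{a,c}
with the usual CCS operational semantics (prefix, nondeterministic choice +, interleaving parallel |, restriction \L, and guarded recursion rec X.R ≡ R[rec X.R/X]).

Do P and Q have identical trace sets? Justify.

traces(P) ≠ traces(Q) — witness ⟨c⟩

Reachable graph of P (2 states):
  s0 = rec X. c.(c.(b.X + (X + X)))\{a,c} | —c→ s1
  s1 = (c.(b.(rec X. c.(c.(b.X + (X + X)))\{a,c}) + ((rec X. c.(c.(b.X + (X + X)))\{a,c}) + (rec X. c.(c.(b.X + (X + X)))\{a,c}))))\{a,c} | ·
Reachable graph of Q (2 states):
  t0 = rec X. b.(c.(b.X + (X + X)))\{a,c} | —b→ t1
  t1 = (c.(b.(rec X. b.(c.(b.X + (X + X)))\{a,c}) + ((rec X. b.(c.(b.X + (X + X)))\{a,c}) + (rec X. b.(c.(b.X + (X + X)))\{a,c}))))\{a,c} | ·
Run σ = ⟨c⟩ on P: start {s0}
  step 1 (c): {s1}
  P completes σ.
Run σ = ⟨c⟩ on Q: start {t0}
  step 1 (c): no successor for Q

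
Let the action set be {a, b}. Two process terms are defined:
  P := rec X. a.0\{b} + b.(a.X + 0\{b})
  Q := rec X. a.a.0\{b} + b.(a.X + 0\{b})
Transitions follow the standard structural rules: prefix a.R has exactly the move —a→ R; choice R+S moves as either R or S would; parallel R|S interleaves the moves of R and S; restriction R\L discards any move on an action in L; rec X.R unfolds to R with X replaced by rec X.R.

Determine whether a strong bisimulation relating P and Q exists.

NO

P's transition system — 3 states:
  m0 = rec X. a.0\{b} + b.(a.X + 0\{b}) → =a=> m1, =b=> m2
  m1 = 0\{b} → ·
  m2 = a.(rec X. a.0\{b} + b.(a.X + 0\{b})) + 0\{b} → =a=> m0
Q's transition system — 4 states:
  n0 = rec X. a.a.0\{b} + b.(a.X + 0\{b}) → =a=> n1, =b=> n2
  n1 = a.0\{b} → =a=> n3
  n2 = a.(rec X. a.a.0\{b} + b.(a.X + 0\{b})) + 0\{b} → =a=> n0
  n3 = 0\{b} → ·
Bisimilarity quotient blocks:
  B0 = {m0}
  B1 = {m2}
  B2 = {m1, n3}
  B3 = {n0}
  B4 = {n2}
  B5 = {n1}
m0 ∈ B0, n0 ∈ B3 → different blocks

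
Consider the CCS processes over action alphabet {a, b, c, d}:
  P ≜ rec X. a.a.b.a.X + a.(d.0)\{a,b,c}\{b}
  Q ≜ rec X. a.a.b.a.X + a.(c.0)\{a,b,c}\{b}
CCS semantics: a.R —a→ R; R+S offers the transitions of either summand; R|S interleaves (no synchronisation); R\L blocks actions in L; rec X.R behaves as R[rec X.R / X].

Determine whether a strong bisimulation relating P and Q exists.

P ≁ Q

LTS(P): 6 reachable states
  u0 = rec X. a.a.b.a.X + a.(d.0)\{a,b,c}\{b} ⊢ =a=> u1, =a=> u2
  u1 = (d.0)\{a,b,c}\{b} ⊢ =d=> u3
  u2 = a.b.a.(rec X. a.a.b.a.X + a.(d.0)\{a,b,c}\{b}) ⊢ =a=> u4
  u3 = 0\{a,b,c}\{b} ⊢ deadlocked
  u4 = b.a.(rec X. a.a.b.a.X + a.(d.0)\{a,b,c}\{b}) ⊢ =b=> u5
  u5 = a.(rec X. a.a.b.a.X + a.(d.0)\{a,b,c}\{b}) ⊢ =a=> u0
LTS(Q): 5 reachable states
  v0 = rec X. a.a.b.a.X + a.(c.0)\{a,b,c}\{b} ⊢ =a=> v1, =a=> v2
  v1 = (c.0)\{a,b,c}\{b} ⊢ deadlocked
  v2 = a.b.a.(rec X. a.a.b.a.X + a.(c.0)\{a,b,c}\{b}) ⊢ =a=> v3
  v3 = b.a.(rec X. a.a.b.a.X + a.(c.0)\{a,b,c}\{b}) ⊢ =b=> v4
  v4 = a.(rec X. a.a.b.a.X + a.(c.0)\{a,b,c}\{b}) ⊢ =a=> v0
Coarsest stable partition (strong bisimilarity classes):
  B0 = {u0}
  B1 = {u2}
  B2 = {u4}
  B3 = {u5}
  B4 = {u1}
  B5 = {u3, v1}
  B6 = {v0}
  B7 = {v2}
  B8 = {v3}
  B9 = {v4}
u0 ∈ B0, v0 ∈ B6 → different blocks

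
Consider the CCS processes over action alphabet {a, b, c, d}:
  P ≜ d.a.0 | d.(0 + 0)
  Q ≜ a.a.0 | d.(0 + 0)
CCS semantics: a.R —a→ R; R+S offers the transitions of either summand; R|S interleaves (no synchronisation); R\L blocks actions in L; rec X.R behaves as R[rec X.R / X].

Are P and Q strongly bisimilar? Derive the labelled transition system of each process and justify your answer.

NO

LTS(P): 6 reachable states
  u0 = d.a.0 | d.(0 + 0) ⊢ --d--▸ u1, --d--▸ u2
  u1 = a.0 | d.(0 + 0) ⊢ --a--▸ u3, --d--▸ u4
  u2 = d.a.0 | (0 + 0) ⊢ --d--▸ u4
  u3 = 0 | d.(0 + 0) ⊢ --d--▸ u5
  u4 = a.0 | (0 + 0) ⊢ --a--▸ u5
  u5 = 0 | (0 + 0) ⊢ stopped
LTS(Q): 6 reachable states
  v0 = a.a.0 | d.(0 + 0) ⊢ --a--▸ v1, --d--▸ v2
  v1 = a.0 | d.(0 + 0) ⊢ --a--▸ v3, --d--▸ v4
  v2 = a.a.0 | (0 + 0) ⊢ --a--▸ v4
  v3 = 0 | d.(0 + 0) ⊢ --d--▸ v5
  v4 = a.0 | (0 + 0) ⊢ --a--▸ v5
  v5 = 0 | (0 + 0) ⊢ stopped
Coarsest stable partition (strong bisimilarity classes):
  B0 = {u0}
  B1 = {u1, v1}
  B2 = {u3, v3}
  B3 = {u5, v5}
  B4 = {u4, v4}
  B5 = {u2}
  B6 = {v0}
  B7 = {v2}
u0 ∈ B0, v0 ∈ B6 → different blocks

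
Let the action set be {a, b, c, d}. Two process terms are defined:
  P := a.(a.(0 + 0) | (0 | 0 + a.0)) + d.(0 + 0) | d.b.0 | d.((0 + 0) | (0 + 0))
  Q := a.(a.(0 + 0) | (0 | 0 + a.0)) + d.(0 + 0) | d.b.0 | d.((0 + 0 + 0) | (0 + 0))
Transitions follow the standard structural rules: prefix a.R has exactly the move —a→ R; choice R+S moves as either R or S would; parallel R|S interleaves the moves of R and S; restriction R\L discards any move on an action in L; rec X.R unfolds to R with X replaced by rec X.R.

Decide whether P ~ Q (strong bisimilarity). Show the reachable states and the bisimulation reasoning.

P's transition system — 16 states:
  m0 = a.(a.(0 + 0) | (0 | 0 + a.0)) + d.(0 + 0) | d.b.0 | d.((0 + 0) | (0 + 0)) has moves —a→ m1, —d→ m2, —d→ m3, —d→ m4
  m1 = a.(0 + 0) | (0 | 0 + a.0) has moves —a→ m5, —a→ m6
  m2 = (0 + 0) | d.b.0 | d.((0 + 0) | (0 + 0)) has moves —d→ m7, —d→ m8
  m3 = d.(0 + 0) | b.0 | d.((0 + 0) | (0 + 0)) has moves —b→ m9, —d→ m10, —d→ m7
  m4 = d.(0 + 0) | d.b.0 | ((0 + 0) | (0 + 0)) has moves —d→ m10, —d→ m8
  m5 = (0 + 0) | (0 | 0 + a.0) has moves —a→ m11
  m6 = a.(0 + 0) | 0 has moves —a→ m11
  m7 = (0 + 0) | b.0 | d.((0 + 0) | (0 + 0)) has moves —b→ m12, —d→ m13
  m8 = (0 + 0) | d.b.0 | ((0 + 0) | (0 + 0)) has moves —d→ m13
  m9 = d.(0 + 0) | 0 | d.((0 + 0) | (0 + 0)) has moves —d→ m12, —d→ m14
  m10 = d.(0 + 0) | b.0 | ((0 + 0) | (0 + 0)) has moves —b→ m14, —d→ m13
  m11 = (0 + 0) | 0 has moves ·
  m12 = (0 + 0) | 0 | d.((0 + 0) | (0 + 0)) has moves —d→ m15
  m13 = (0 + 0) | b.0 | ((0 + 0) | (0 + 0)) has moves —b→ m15
  m14 = d.(0 + 0) | 0 | ((0 + 0) | (0 + 0)) has moves —d→ m15
  m15 = (0 + 0) | 0 | ((0 + 0) | (0 + 0)) has moves ·
Q's transition system — 16 states:
  n0 = a.(a.(0 + 0) | (0 | 0 + a.0)) + d.(0 + 0) | d.b.0 | d.((0 + 0 + 0) | (0 + 0)) has moves —a→ n1, —d→ n2, —d→ n3, —d→ n4
  n1 = a.(0 + 0) | (0 | 0 + a.0) has moves —a→ n5, —a→ n6
  n2 = (0 + 0) | d.b.0 | d.((0 + 0 + 0) | (0 + 0)) has moves —d→ n7, —d→ n8
  n3 = d.(0 + 0) | b.0 | d.((0 + 0 + 0) | (0 + 0)) has moves —b→ n9, —d→ n10, —d→ n7
  n4 = d.(0 + 0) | d.b.0 | ((0 + 0 + 0) | (0 + 0)) has moves —d→ n10, —d→ n8
  n5 = (0 + 0) | (0 | 0 + a.0) has moves —a→ n11
  n6 = a.(0 + 0) | 0 has moves —a→ n11
  n7 = (0 + 0) | b.0 | d.((0 + 0 + 0) | (0 + 0)) has moves —b→ n12, —d→ n13
  n8 = (0 + 0) | d.b.0 | ((0 + 0 + 0) | (0 + 0)) has moves —d→ n13
  n9 = d.(0 + 0) | 0 | d.((0 + 0 + 0) | (0 + 0)) has moves —d→ n12, —d→ n14
  n10 = d.(0 + 0) | b.0 | ((0 + 0 + 0) | (0 + 0)) has moves —b→ n14, —d→ n13
  n11 = (0 + 0) | 0 has moves ·
  n12 = (0 + 0) | 0 | d.((0 + 0 + 0) | (0 + 0)) has moves —d→ n15
  n13 = (0 + 0) | b.0 | ((0 + 0 + 0) | (0 + 0)) has moves —b→ n15
  n14 = d.(0 + 0) | 0 | ((0 + 0 + 0) | (0 + 0)) has moves —d→ n15
  n15 = (0 + 0) | 0 | ((0 + 0 + 0) | (0 + 0)) has moves ·
Coarsest stable partition (strong bisimilarity classes):
  B0 = {m0, n0}
  B1 = {m3, n3}
  B2 = {m9, n9}
  B3 = {m12, m14, n12, n14}
  B4 = {m11, m15, n11, n15}
  B5 = {m10, m7, n10, n7}
  B6 = {m13, n13}
  B7 = {m1, n1}
  B8 = {m5, m6, n5, n6}
  B9 = {m2, m4, n2, n4}
  B10 = {m8, n8}
m0 ∈ B0, n0 ∈ B0 → same block

YES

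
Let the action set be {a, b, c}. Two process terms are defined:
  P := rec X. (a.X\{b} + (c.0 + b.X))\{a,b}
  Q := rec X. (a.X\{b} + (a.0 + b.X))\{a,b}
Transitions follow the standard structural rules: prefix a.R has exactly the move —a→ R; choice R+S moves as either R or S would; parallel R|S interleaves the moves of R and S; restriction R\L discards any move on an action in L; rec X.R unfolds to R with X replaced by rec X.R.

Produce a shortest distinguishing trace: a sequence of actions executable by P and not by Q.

P's transition system — 2 states:
  p0 = rec X. (a.X\{b} + (c.0 + b.X))\{a,b} has moves -c-> p1
  p1 = 0\{a,b} has moves deadlocked
Q's transition system — 1 states:
  q0 = rec X. (a.X\{b} + (a.0 + b.X))\{a,b} has moves deadlocked
Executing c from P (initial set {p0}):
  after c @ step 1: {p1}
  P completes σ.
Executing c from Q (initial set {q0}):
  after c @ step 1: ∅  — Q cannot continue

c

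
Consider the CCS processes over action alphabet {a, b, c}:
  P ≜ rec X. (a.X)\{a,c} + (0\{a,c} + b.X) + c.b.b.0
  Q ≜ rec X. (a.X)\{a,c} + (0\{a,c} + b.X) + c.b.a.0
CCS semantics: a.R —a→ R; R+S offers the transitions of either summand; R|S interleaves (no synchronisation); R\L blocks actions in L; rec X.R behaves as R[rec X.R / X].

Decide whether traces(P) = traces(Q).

P's transition system — 4 states:
  m0 = rec X. (a.X)\{a,c} + (0\{a,c} + b.X) + c.b.b.0 :: =b=> m0, =c=> m1
  m1 = b.b.0 :: =b=> m2
  m2 = b.0 :: =b=> m3
  m3 = 0 :: deadlocked
Q's transition system — 4 states:
  n0 = rec X. (a.X)\{a,c} + (0\{a,c} + b.X) + c.b.a.0 :: =b=> n0, =c=> n1
  n1 = b.a.0 :: =b=> n2
  n2 = a.0 :: =a=> n3
  n3 = 0 :: deadlocked
Trace ⟨cbb⟩ through P, begin at {m0}:
  [1] c ⇒ {m1}
  [2] b ⇒ {m2}
  [3] b ⇒ {m3}
  ✓ P
Trace ⟨cbb⟩ through Q, begin at {n0}:
  [1] c ⇒ {n1}
  [2] b ⇒ {n2}
  [3] b ⇒ no successor for Q

traces(P) ≠ traces(Q) — witness ⟨cbb⟩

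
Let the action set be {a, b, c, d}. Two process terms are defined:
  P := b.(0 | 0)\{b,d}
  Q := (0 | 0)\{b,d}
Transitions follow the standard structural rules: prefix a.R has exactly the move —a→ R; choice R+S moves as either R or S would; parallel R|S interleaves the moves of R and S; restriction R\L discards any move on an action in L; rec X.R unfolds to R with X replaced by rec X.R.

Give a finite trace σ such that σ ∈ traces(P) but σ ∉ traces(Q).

P's transition system — 2 states:
  p0 = b.(0 | 0)\{b,d} → -b-> p1
  p1 = (0 | 0)\{b,d} → stopped
Q's transition system — 1 states:
  q0 = (0 | 0)\{b,d} → stopped
Trace ⟨b⟩ through P, begin at {p0}:
  [1] b ⇒ {p1}
  ✓ P
Trace ⟨b⟩ through Q, begin at {q0}:
  [1] b ⇒ no successor for Q

b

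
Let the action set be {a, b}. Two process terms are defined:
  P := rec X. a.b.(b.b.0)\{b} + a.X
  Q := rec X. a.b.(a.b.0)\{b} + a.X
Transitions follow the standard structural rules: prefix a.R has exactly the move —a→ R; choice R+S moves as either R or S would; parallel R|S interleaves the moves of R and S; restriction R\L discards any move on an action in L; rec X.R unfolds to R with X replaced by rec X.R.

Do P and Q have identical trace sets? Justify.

trace-distinct — witness ⟨aba⟩

P's transition system — 3 states:
  p0 = rec X. a.b.(b.b.0)\{b} + a.X has moves =a=> p0, =a=> p1
  p1 = b.(b.b.0)\{b} has moves =b=> p2
  p2 = (b.b.0)\{b} has moves ·
Q's transition system — 4 states:
  q0 = rec X. a.b.(a.b.0)\{b} + a.X has moves =a=> q0, =a=> q1
  q1 = b.(a.b.0)\{b} has moves =b=> q2
  q2 = (a.b.0)\{b} has moves =a=> q3
  q3 = (b.0)\{b} has moves ·
Run σ = ⟨aba⟩ on Q: start {q0}
  [1] a ⇒ {q0, q1}
  [2] b ⇒ {q2}
  [3] a ⇒ {q3}
  ✓ Q
Run σ = ⟨aba⟩ on P: start {p0}
  [1] a ⇒ {p0, p1}
  [2] b ⇒ {p2}
  [3] a ⇒ ∅  — P cannot continue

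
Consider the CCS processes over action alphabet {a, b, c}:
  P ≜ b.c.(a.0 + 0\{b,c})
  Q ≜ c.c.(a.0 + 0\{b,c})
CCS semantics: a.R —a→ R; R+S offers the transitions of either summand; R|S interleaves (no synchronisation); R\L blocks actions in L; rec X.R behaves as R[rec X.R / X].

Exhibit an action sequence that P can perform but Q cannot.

b

LTS(P): 4 reachable states
  m0 = b.c.(a.0 + 0\{b,c}) :: -b-> m1
  m1 = c.(a.0 + 0\{b,c}) :: -c-> m2
  m2 = a.0 + 0\{b,c} :: -a-> m3
  m3 = 0 :: ·
LTS(Q): 4 reachable states
  n0 = c.c.(a.0 + 0\{b,c}) :: -c-> n1
  n1 = c.(a.0 + 0\{b,c}) :: -c-> n2
  n2 = a.0 + 0\{b,c} :: -a-> n3
  n3 = 0 :: ·
Executing b from P (initial set {m0}):
  [1] b ⇒ {m1}
  P completes σ.
Executing b from Q (initial set {n0}):
  [1] b ⇒ no successor for Q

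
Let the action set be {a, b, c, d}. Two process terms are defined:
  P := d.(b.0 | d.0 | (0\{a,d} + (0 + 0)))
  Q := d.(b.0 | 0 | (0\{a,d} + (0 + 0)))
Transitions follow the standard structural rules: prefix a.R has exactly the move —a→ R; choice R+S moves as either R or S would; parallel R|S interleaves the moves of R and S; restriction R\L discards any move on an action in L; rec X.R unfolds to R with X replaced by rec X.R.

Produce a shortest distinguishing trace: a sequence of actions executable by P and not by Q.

P's transition system — 5 states:
  u0 = d.(b.0 | d.0 | (0\{a,d} + (0 + 0))) has moves =d=> u1
  u1 = b.0 | d.0 | (0\{a,d} + (0 + 0)) has moves =b=> u2, =d=> u3
  u2 = 0 | d.0 | (0\{a,d} + (0 + 0)) has moves =d=> u4
  u3 = b.0 | 0 | (0\{a,d} + (0 + 0)) has moves =b=> u4
  u4 = 0 | 0 | (0\{a,d} + (0 + 0)) has moves ·
Q's transition system — 3 states:
  v0 = d.(b.0 | 0 | (0\{a,d} + (0 + 0))) has moves =d=> v1
  v1 = b.0 | 0 | (0\{a,d} + (0 + 0)) has moves =b=> v2
  v2 = 0 | 0 | (0\{a,d} + (0 + 0)) has moves ·
Run σ = ⟨dd⟩ on P: start {u0}
  [1] d ⇒ {u1}
  [2] d ⇒ {u3}
  ✓ P
Run σ = ⟨dd⟩ on Q: start {v0}
  [1] d ⇒ {v1}
  [2] d ⇒ ∅ (Q stuck)

dd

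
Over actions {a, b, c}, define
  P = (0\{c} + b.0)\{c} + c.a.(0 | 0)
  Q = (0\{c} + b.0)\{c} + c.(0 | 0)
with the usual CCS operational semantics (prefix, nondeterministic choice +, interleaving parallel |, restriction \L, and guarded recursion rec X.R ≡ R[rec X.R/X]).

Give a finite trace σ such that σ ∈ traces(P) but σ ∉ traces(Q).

LTS(P): 4 reachable states
  u0 = (0\{c} + b.0)\{c} + c.a.(0 | 0) ⊢ ··b··> u1, ··c··> u2
  u1 = 0\{c} ⊢ (no moves)
  u2 = a.(0 | 0) ⊢ ··a··> u3
  u3 = 0 | 0 ⊢ (no moves)
LTS(Q): 3 reachable states
  v0 = (0\{c} + b.0)\{c} + c.(0 | 0) ⊢ ··b··> v1, ··c··> v2
  v1 = 0\{c} ⊢ (no moves)
  v2 = 0 | 0 ⊢ (no moves)
Trace ⟨ca⟩ through P, begin at {u0}:
  after c @ step 1: {u2}
  after a @ step 2: {u3}
  P completes σ.
Trace ⟨ca⟩ through Q, begin at {v0}:
  after c @ step 1: {v2}
  after a @ step 2: no successor for Q

ca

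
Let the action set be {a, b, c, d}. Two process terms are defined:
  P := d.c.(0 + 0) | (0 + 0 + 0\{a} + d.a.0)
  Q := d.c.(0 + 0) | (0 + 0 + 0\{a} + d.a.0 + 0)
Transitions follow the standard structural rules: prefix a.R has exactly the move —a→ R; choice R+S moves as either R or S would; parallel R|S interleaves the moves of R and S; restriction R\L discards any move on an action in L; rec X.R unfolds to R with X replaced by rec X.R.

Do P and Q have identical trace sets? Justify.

LTS(P): 9 reachable states
  p0 = d.c.(0 + 0) | (0 + 0 + 0\{a} + d.a.0) :: -d-> p1, -d-> p2
  p1 = c.(0 + 0) | (0 + 0 + 0\{a} + d.a.0) :: -c-> p3, -d-> p4
  p2 = d.c.(0 + 0) | a.0 :: -a-> p5, -d-> p4
  p3 = (0 + 0) | (0 + 0 + 0\{a} + d.a.0) :: -d-> p6
  p4 = c.(0 + 0) | a.0 :: -a-> p7, -c-> p6
  p5 = d.c.(0 + 0) | 0 :: -d-> p7
  p6 = (0 + 0) | a.0 :: -a-> p8
  p7 = c.(0 + 0) | 0 :: -c-> p8
  p8 = (0 + 0) | 0 :: deadlocked
LTS(Q): 9 reachable states
  q0 = d.c.(0 + 0) | (0 + 0 + 0\{a} + d.a.0 + 0) :: -d-> q1, -d-> q2
  q1 = c.(0 + 0) | (0 + 0 + 0\{a} + d.a.0 + 0) :: -c-> q3, -d-> q4
  q2 = d.c.(0 + 0) | a.0 :: -a-> q5, -d-> q4
  q3 = (0 + 0) | (0 + 0 + 0\{a} + d.a.0 + 0) :: -d-> q6
  q4 = c.(0 + 0) | a.0 :: -a-> q7, -c-> q6
  q5 = d.c.(0 + 0) | 0 :: -d-> q7
  q6 = (0 + 0) | a.0 :: -a-> q8
  q7 = c.(0 + 0) | 0 :: -c-> q8
  q8 = (0 + 0) | 0 :: deadlocked
Partition-refinement fixed point:
  B0 = {p0, q0}
  B1 = {p1, q1}
  B2 = {p4, q4}
  B3 = {p7, q7}
  B4 = {p8, q8}
  B5 = {p6, q6}
  B6 = {p3, q3}
  B7 = {p2, q2}
  B8 = {p5, q5}
p0 ∈ B0, q0 ∈ B0 → same block
Bisimilar ⇒ trace-equivalent.

traces(P) = traces(Q)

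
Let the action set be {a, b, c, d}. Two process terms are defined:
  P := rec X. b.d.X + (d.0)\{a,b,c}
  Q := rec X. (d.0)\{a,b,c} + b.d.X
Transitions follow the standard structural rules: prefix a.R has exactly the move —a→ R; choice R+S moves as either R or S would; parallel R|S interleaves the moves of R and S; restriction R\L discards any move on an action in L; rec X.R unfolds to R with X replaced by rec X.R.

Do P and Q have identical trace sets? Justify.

trace-equivalent

LTS(P): 3 reachable states
  u0 = rec X. b.d.X + (d.0)\{a,b,c} :: --b--▸ u1, --d--▸ u2
  u1 = d.(rec X. b.d.X + (d.0)\{a,b,c}) :: --d--▸ u0
  u2 = 0\{a,b,c} :: ∅
LTS(Q): 3 reachable states
  v0 = rec X. (d.0)\{a,b,c} + b.d.X :: --b--▸ v1, --d--▸ v2
  v1 = d.(rec X. (d.0)\{a,b,c} + b.d.X) :: --d--▸ v0
  v2 = 0\{a,b,c} :: ∅
Coarsest stable partition (strong bisimilarity classes):
  B0 = {u0, v0}
  B1 = {u1, v1}
  B2 = {u2, v2}
u0 ∈ B0, v0 ∈ B0 → same block
Bisimilar ⇒ trace-equivalent.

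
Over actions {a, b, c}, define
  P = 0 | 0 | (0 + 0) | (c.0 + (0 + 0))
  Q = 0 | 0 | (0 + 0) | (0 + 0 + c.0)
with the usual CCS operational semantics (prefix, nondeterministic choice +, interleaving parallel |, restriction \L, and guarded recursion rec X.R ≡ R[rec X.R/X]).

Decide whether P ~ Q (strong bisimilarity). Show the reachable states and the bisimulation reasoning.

P ~ Q

LTS(P): 2 reachable states
  u0 = 0 | 0 | (0 + 0) | (c.0 + (0 + 0)) | =c=> u1
  u1 = 0 | 0 | (0 + 0) | 0 | (no moves)
LTS(Q): 2 reachable states
  v0 = 0 | 0 | (0 + 0) | (0 + 0 + c.0) | =c=> v1
  v1 = 0 | 0 | (0 + 0) | 0 | (no moves)
Coarsest stable partition (strong bisimilarity classes):
  B0 = {u0, v0}
  B1 = {u1, v1}
u0 ∈ B0, v0 ∈ B0 → same block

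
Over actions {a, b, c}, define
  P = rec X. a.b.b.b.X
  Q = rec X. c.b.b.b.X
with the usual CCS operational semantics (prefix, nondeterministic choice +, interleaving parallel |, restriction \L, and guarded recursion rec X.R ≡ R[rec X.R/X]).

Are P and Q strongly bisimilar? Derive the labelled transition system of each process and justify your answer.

P's transition system — 4 states:
  s0 = rec X. a.b.b.b.X :: --a--▸ s1
  s1 = b.b.b.(rec X. a.b.b.b.X) :: --b--▸ s2
  s2 = b.b.(rec X. a.b.b.b.X) :: --b--▸ s3
  s3 = b.(rec X. a.b.b.b.X) :: --b--▸ s0
Q's transition system — 4 states:
  t0 = rec X. c.b.b.b.X :: --c--▸ t1
  t1 = b.b.b.(rec X. c.b.b.b.X) :: --b--▸ t2
  t2 = b.b.(rec X. c.b.b.b.X) :: --b--▸ t3
  t3 = b.(rec X. c.b.b.b.X) :: --b--▸ t0
Bisimilarity quotient blocks:
  B0 = {s0}
  B1 = {s1}
  B2 = {s2}
  B3 = {s3}
  B4 = {t0}
  B5 = {t1}
  B6 = {t2}
  B7 = {t3}
s0 ∈ B0, t0 ∈ B4 → different blocks

NO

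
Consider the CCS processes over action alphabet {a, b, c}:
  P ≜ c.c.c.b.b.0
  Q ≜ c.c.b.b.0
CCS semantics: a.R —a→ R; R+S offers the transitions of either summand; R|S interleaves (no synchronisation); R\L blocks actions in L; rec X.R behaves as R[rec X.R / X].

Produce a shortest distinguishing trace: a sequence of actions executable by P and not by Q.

ccc

P's transition system — 6 states:
  m0 = c.c.c.b.b.0 | ··c··> m1
  m1 = c.c.b.b.0 | ··c··> m2
  m2 = c.b.b.0 | ··c··> m3
  m3 = b.b.0 | ··b··> m4
  m4 = b.0 | ··b··> m5
  m5 = 0 | (no moves)
Q's transition system — 5 states:
  n0 = c.c.b.b.0 | ··c··> n1
  n1 = c.b.b.0 | ··c··> n2
  n2 = b.b.0 | ··b··> n3
  n3 = b.0 | ··b··> n4
  n4 = 0 | (no moves)
Run σ = ⟨ccc⟩ on P: start {m0}
  [1] c ⇒ {m1}
  [2] c ⇒ {m2}
  [3] c ⇒ {m3}
  P completes σ.
Run σ = ⟨ccc⟩ on Q: start {n0}
  [1] c ⇒ {n1}
  [2] c ⇒ {n2}
  [3] c ⇒ ∅ (Q stuck)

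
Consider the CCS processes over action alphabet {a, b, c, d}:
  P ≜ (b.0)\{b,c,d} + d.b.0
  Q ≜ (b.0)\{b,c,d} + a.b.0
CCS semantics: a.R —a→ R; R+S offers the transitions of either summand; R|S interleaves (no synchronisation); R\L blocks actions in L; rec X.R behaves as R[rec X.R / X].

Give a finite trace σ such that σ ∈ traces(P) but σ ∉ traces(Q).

d

LTS(P): 3 reachable states
  u0 = (b.0)\{b,c,d} + d.b.0 ⊢ —d→ u1
  u1 = b.0 ⊢ —b→ u2
  u2 = 0 ⊢ ∅
LTS(Q): 3 reachable states
  v0 = (b.0)\{b,c,d} + a.b.0 ⊢ —a→ v1
  v1 = b.0 ⊢ —b→ v2
  v2 = 0 ⊢ ∅
Run σ = ⟨d⟩ on P: start {u0}
  [1] d ⇒ {u1}
  P completes σ.
Run σ = ⟨d⟩ on Q: start {v0}
  [1] d ⇒ ∅ (Q stuck)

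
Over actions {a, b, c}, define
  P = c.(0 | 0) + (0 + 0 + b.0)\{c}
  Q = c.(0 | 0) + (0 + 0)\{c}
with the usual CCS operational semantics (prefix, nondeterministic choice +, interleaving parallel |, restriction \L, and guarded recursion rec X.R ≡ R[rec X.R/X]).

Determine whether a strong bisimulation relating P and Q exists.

LTS(P): 3 reachable states
  m0 = c.(0 | 0) + (0 + 0 + b.0)\{c} :: -b-> m1, -c-> m2
  m1 = 0\{c} :: (no moves)
  m2 = 0 | 0 :: (no moves)
LTS(Q): 2 reachable states
  n0 = c.(0 | 0) + (0 + 0)\{c} :: -c-> n1
  n1 = 0 | 0 :: (no moves)
Bisimilarity quotient blocks:
  B0 = {m0}
  B1 = {m1, m2, n1}
  B2 = {n0}
m0 ∈ B0, n0 ∈ B2 → different blocks

P ≁ Q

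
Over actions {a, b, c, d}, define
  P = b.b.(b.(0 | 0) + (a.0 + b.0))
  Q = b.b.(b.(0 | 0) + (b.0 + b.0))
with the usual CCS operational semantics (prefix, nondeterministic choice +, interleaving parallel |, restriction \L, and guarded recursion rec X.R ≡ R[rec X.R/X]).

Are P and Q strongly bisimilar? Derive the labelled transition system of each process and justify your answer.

P ≁ Q

Reachable graph of P (5 states):
  s0 = b.b.(b.(0 | 0) + (a.0 + b.0)) has moves =b=> s1
  s1 = b.(b.(0 | 0) + (a.0 + b.0)) has moves =b=> s2
  s2 = b.(0 | 0) + (a.0 + b.0) has moves =a=> s3, =b=> s3, =b=> s4
  s3 = 0 has moves (no moves)
  s4 = 0 | 0 has moves (no moves)
Reachable graph of Q (5 states):
  t0 = b.b.(b.(0 | 0) + (b.0 + b.0)) has moves =b=> t1
  t1 = b.(b.(0 | 0) + (b.0 + b.0)) has moves =b=> t2
  t2 = b.(0 | 0) + (b.0 + b.0) has moves =b=> t3, =b=> t4
  t3 = 0 has moves (no moves)
  t4 = 0 | 0 has moves (no moves)
Coarsest stable partition (strong bisimilarity classes):
  B0 = {s0}
  B1 = {s1}
  B2 = {s2}
  B3 = {s3, s4, t3, t4}
  B4 = {t0}
  B5 = {t1}
  B6 = {t2}
s0 ∈ B0, t0 ∈ B4 → different blocks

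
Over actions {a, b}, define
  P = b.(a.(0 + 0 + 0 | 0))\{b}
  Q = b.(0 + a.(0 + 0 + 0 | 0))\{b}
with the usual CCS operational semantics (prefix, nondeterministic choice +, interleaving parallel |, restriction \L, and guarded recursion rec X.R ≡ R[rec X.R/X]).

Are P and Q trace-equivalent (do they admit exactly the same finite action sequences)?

P's transition system — 3 states:
  u0 = b.(a.(0 + 0 + 0 | 0))\{b} has moves -b-> u1
  u1 = (a.(0 + 0 + 0 | 0))\{b} has moves -a-> u2
  u2 = (0 + 0 + 0 | 0)\{b} has moves stopped
Q's transition system — 3 states:
  v0 = b.(0 + a.(0 + 0 + 0 | 0))\{b} has moves -b-> v1
  v1 = (0 + a.(0 + 0 + 0 | 0))\{b} has moves -a-> v2
  v2 = (0 + 0 + 0 | 0)\{b} has moves stopped
Partition-refinement fixed point:
  B0 = {u0, v0}
  B1 = {u1, v1}
  B2 = {u2, v2}
u0 ∈ B0, v0 ∈ B0 → same block
Bisimilar ⇒ trace-equivalent.

trace-equivalent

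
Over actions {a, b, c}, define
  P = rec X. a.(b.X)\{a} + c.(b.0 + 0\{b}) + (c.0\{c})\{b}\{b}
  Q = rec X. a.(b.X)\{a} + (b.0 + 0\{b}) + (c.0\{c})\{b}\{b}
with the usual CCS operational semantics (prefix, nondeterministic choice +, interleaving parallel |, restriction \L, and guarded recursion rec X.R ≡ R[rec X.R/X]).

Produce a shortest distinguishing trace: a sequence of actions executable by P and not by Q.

P's transition system — 9 states:
  p0 = rec X. a.(b.X)\{a} + c.(b.0 + 0\{b}) + (c.0\{c})\{b}\{b} | -a-> p1, -c-> p2, -c-> p3
  p1 = (b.(rec X. a.(b.X)\{a} + c.(b.0 + 0\{b}) + (c.0\{c})\{b}\{b}))\{a} | -b-> p4
  p2 = 0\{c}\{b}\{b} | ∅
  p3 = b.0 + 0\{b} | -b-> p5
  p4 = (rec X. a.(b.X)\{a} + c.(b.0 + 0\{b}) + (c.0\{c})\{b}\{b})\{a} | -c-> p6, -c-> p7
  p5 = 0 | ∅
  p6 = (b.0 + 0\{b})\{a} | -b-> p8
  p7 = 0\{c}\{b}\{b}\{a} | ∅
  p8 = 0\{a} | ∅
Q's transition system — 7 states:
  q0 = rec X. a.(b.X)\{a} + (b.0 + 0\{b}) + (c.0\{c})\{b}\{b} | -a-> q1, -b-> q2, -c-> q3
  q1 = (b.(rec X. a.(b.X)\{a} + (b.0 + 0\{b}) + (c.0\{c})\{b}\{b}))\{a} | -b-> q4
  q2 = 0 | ∅
  q3 = 0\{c}\{b}\{b} | ∅
  q4 = (rec X. a.(b.X)\{a} + (b.0 + 0\{b}) + (c.0\{c})\{b}\{b})\{a} | -b-> q5, -c-> q6
  q5 = 0\{a} | ∅
  q6 = 0\{c}\{b}\{b}\{a} | ∅
Trace ⟨cb⟩ through P, begin at {p0}:
  after c @ step 1: {p2, p3}
  after b @ step 2: {p5}
  — P admits the full trace.
Trace ⟨cb⟩ through Q, begin at {q0}:
  after c @ step 1: {q3}
  after b @ step 2: no successor for Q

cb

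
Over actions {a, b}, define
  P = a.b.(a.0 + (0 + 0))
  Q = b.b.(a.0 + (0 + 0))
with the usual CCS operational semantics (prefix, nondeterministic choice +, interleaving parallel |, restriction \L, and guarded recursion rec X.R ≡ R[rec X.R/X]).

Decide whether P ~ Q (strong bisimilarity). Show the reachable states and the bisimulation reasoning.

LTS(P): 4 reachable states
  s0 = a.b.(a.0 + (0 + 0)) has moves -a-> s1
  s1 = b.(a.0 + (0 + 0)) has moves -b-> s2
  s2 = a.0 + (0 + 0) has moves -a-> s3
  s3 = 0 has moves stopped
LTS(Q): 4 reachable states
  t0 = b.b.(a.0 + (0 + 0)) has moves -b-> t1
  t1 = b.(a.0 + (0 + 0)) has moves -b-> t2
  t2 = a.0 + (0 + 0) has moves -a-> t3
  t3 = 0 has moves stopped
Bisimilarity quotient blocks:
  B0 = {s0}
  B1 = {s1, t1}
  B2 = {s2, t2}
  B3 = {s3, t3}
  B4 = {t0}
s0 ∈ B0, t0 ∈ B4 → different blocks

NO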